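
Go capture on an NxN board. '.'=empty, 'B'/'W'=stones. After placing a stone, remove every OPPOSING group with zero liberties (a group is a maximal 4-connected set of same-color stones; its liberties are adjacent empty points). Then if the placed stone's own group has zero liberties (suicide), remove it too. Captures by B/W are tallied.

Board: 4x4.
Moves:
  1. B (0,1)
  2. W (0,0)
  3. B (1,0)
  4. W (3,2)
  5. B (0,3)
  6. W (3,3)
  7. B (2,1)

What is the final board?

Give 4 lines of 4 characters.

Move 1: B@(0,1) -> caps B=0 W=0
Move 2: W@(0,0) -> caps B=0 W=0
Move 3: B@(1,0) -> caps B=1 W=0
Move 4: W@(3,2) -> caps B=1 W=0
Move 5: B@(0,3) -> caps B=1 W=0
Move 6: W@(3,3) -> caps B=1 W=0
Move 7: B@(2,1) -> caps B=1 W=0

Answer: .B.B
B...
.B..
..WW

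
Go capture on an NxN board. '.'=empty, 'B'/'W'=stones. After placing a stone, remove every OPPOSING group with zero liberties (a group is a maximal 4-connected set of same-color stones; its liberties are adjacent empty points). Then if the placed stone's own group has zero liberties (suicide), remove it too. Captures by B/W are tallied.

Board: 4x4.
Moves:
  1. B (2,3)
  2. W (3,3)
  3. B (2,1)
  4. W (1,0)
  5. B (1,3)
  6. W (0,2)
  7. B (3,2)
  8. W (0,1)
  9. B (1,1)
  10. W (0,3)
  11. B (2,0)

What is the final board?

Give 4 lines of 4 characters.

Answer: .WWW
WB.B
BB.B
..B.

Derivation:
Move 1: B@(2,3) -> caps B=0 W=0
Move 2: W@(3,3) -> caps B=0 W=0
Move 3: B@(2,1) -> caps B=0 W=0
Move 4: W@(1,0) -> caps B=0 W=0
Move 5: B@(1,3) -> caps B=0 W=0
Move 6: W@(0,2) -> caps B=0 W=0
Move 7: B@(3,2) -> caps B=1 W=0
Move 8: W@(0,1) -> caps B=1 W=0
Move 9: B@(1,1) -> caps B=1 W=0
Move 10: W@(0,3) -> caps B=1 W=0
Move 11: B@(2,0) -> caps B=1 W=0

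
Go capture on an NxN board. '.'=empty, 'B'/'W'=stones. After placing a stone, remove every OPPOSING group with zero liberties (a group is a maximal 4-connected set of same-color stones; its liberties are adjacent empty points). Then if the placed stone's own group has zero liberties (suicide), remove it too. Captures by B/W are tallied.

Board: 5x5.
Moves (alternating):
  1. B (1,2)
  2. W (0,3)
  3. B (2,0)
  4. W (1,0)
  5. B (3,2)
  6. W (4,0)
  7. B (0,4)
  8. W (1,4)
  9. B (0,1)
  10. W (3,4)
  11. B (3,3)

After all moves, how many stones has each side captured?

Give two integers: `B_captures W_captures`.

Move 1: B@(1,2) -> caps B=0 W=0
Move 2: W@(0,3) -> caps B=0 W=0
Move 3: B@(2,0) -> caps B=0 W=0
Move 4: W@(1,0) -> caps B=0 W=0
Move 5: B@(3,2) -> caps B=0 W=0
Move 6: W@(4,0) -> caps B=0 W=0
Move 7: B@(0,4) -> caps B=0 W=0
Move 8: W@(1,4) -> caps B=0 W=1
Move 9: B@(0,1) -> caps B=0 W=1
Move 10: W@(3,4) -> caps B=0 W=1
Move 11: B@(3,3) -> caps B=0 W=1

Answer: 0 1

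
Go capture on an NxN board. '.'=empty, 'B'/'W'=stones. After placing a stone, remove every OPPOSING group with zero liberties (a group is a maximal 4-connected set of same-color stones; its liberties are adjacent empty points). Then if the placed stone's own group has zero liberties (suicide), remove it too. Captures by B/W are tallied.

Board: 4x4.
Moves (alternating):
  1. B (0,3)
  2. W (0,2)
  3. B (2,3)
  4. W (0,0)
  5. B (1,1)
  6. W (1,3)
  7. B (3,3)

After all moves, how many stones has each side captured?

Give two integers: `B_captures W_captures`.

Answer: 0 1

Derivation:
Move 1: B@(0,3) -> caps B=0 W=0
Move 2: W@(0,2) -> caps B=0 W=0
Move 3: B@(2,3) -> caps B=0 W=0
Move 4: W@(0,0) -> caps B=0 W=0
Move 5: B@(1,1) -> caps B=0 W=0
Move 6: W@(1,3) -> caps B=0 W=1
Move 7: B@(3,3) -> caps B=0 W=1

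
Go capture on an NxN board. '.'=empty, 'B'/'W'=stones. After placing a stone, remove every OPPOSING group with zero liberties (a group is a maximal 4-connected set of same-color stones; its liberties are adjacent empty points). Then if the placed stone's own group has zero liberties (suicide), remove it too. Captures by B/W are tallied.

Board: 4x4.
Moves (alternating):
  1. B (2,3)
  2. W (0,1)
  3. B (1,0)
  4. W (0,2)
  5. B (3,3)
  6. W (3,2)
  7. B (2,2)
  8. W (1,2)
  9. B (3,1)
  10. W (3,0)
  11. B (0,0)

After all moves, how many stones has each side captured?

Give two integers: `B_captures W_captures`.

Move 1: B@(2,3) -> caps B=0 W=0
Move 2: W@(0,1) -> caps B=0 W=0
Move 3: B@(1,0) -> caps B=0 W=0
Move 4: W@(0,2) -> caps B=0 W=0
Move 5: B@(3,3) -> caps B=0 W=0
Move 6: W@(3,2) -> caps B=0 W=0
Move 7: B@(2,2) -> caps B=0 W=0
Move 8: W@(1,2) -> caps B=0 W=0
Move 9: B@(3,1) -> caps B=1 W=0
Move 10: W@(3,0) -> caps B=1 W=0
Move 11: B@(0,0) -> caps B=1 W=0

Answer: 1 0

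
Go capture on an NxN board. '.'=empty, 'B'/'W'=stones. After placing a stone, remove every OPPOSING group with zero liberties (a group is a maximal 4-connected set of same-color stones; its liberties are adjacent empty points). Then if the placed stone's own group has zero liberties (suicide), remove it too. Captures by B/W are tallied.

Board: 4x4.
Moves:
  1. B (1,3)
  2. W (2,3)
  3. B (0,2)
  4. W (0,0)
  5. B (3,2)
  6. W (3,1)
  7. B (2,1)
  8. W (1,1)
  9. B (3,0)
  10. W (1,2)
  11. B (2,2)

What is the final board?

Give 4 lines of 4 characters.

Answer: W.B.
.WWB
.BBW
B.B.

Derivation:
Move 1: B@(1,3) -> caps B=0 W=0
Move 2: W@(2,3) -> caps B=0 W=0
Move 3: B@(0,2) -> caps B=0 W=0
Move 4: W@(0,0) -> caps B=0 W=0
Move 5: B@(3,2) -> caps B=0 W=0
Move 6: W@(3,1) -> caps B=0 W=0
Move 7: B@(2,1) -> caps B=0 W=0
Move 8: W@(1,1) -> caps B=0 W=0
Move 9: B@(3,0) -> caps B=1 W=0
Move 10: W@(1,2) -> caps B=1 W=0
Move 11: B@(2,2) -> caps B=1 W=0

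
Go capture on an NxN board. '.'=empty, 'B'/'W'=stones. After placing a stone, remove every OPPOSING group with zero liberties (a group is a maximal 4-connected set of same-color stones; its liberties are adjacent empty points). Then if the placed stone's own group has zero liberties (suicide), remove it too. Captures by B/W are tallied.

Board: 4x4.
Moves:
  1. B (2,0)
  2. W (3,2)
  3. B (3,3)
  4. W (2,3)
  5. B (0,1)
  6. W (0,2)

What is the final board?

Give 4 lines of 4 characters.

Answer: .BW.
....
B..W
..W.

Derivation:
Move 1: B@(2,0) -> caps B=0 W=0
Move 2: W@(3,2) -> caps B=0 W=0
Move 3: B@(3,3) -> caps B=0 W=0
Move 4: W@(2,3) -> caps B=0 W=1
Move 5: B@(0,1) -> caps B=0 W=1
Move 6: W@(0,2) -> caps B=0 W=1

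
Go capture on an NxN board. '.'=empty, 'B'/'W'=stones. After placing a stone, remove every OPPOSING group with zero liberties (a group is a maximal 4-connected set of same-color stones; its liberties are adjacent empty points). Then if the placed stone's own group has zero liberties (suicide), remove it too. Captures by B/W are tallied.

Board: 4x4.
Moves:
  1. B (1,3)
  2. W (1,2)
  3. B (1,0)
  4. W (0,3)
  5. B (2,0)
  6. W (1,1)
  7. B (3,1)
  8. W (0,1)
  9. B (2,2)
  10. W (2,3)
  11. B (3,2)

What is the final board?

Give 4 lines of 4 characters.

Move 1: B@(1,3) -> caps B=0 W=0
Move 2: W@(1,2) -> caps B=0 W=0
Move 3: B@(1,0) -> caps B=0 W=0
Move 4: W@(0,3) -> caps B=0 W=0
Move 5: B@(2,0) -> caps B=0 W=0
Move 6: W@(1,1) -> caps B=0 W=0
Move 7: B@(3,1) -> caps B=0 W=0
Move 8: W@(0,1) -> caps B=0 W=0
Move 9: B@(2,2) -> caps B=0 W=0
Move 10: W@(2,3) -> caps B=0 W=1
Move 11: B@(3,2) -> caps B=0 W=1

Answer: .W.W
BWW.
B.BW
.BB.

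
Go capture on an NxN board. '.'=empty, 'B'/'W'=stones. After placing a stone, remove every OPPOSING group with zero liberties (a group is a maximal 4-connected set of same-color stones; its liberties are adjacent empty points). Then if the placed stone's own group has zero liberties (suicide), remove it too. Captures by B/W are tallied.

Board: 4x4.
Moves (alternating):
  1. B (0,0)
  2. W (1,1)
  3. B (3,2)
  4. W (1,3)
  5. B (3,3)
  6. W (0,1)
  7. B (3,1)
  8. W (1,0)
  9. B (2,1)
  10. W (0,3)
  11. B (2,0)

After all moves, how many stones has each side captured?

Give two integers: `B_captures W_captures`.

Move 1: B@(0,0) -> caps B=0 W=0
Move 2: W@(1,1) -> caps B=0 W=0
Move 3: B@(3,2) -> caps B=0 W=0
Move 4: W@(1,3) -> caps B=0 W=0
Move 5: B@(3,3) -> caps B=0 W=0
Move 6: W@(0,1) -> caps B=0 W=0
Move 7: B@(3,1) -> caps B=0 W=0
Move 8: W@(1,0) -> caps B=0 W=1
Move 9: B@(2,1) -> caps B=0 W=1
Move 10: W@(0,3) -> caps B=0 W=1
Move 11: B@(2,0) -> caps B=0 W=1

Answer: 0 1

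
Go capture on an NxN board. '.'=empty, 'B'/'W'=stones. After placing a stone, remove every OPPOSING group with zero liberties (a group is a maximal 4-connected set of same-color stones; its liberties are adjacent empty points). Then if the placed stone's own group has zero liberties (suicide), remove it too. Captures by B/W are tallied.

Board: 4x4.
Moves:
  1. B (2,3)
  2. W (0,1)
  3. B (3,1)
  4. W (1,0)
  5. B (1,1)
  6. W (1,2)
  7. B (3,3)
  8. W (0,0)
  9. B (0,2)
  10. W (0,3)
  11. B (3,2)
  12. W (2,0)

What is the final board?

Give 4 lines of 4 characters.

Move 1: B@(2,3) -> caps B=0 W=0
Move 2: W@(0,1) -> caps B=0 W=0
Move 3: B@(3,1) -> caps B=0 W=0
Move 4: W@(1,0) -> caps B=0 W=0
Move 5: B@(1,1) -> caps B=0 W=0
Move 6: W@(1,2) -> caps B=0 W=0
Move 7: B@(3,3) -> caps B=0 W=0
Move 8: W@(0,0) -> caps B=0 W=0
Move 9: B@(0,2) -> caps B=0 W=0
Move 10: W@(0,3) -> caps B=0 W=1
Move 11: B@(3,2) -> caps B=0 W=1
Move 12: W@(2,0) -> caps B=0 W=1

Answer: WW.W
WBW.
W..B
.BBB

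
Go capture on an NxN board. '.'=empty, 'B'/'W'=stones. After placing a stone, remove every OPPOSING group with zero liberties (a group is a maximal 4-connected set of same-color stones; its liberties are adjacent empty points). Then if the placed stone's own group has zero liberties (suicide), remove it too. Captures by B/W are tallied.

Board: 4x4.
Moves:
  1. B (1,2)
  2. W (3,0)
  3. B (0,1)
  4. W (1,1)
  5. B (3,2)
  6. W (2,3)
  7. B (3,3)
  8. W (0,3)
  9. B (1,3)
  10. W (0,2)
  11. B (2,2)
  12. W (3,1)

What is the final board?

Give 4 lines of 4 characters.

Move 1: B@(1,2) -> caps B=0 W=0
Move 2: W@(3,0) -> caps B=0 W=0
Move 3: B@(0,1) -> caps B=0 W=0
Move 4: W@(1,1) -> caps B=0 W=0
Move 5: B@(3,2) -> caps B=0 W=0
Move 6: W@(2,3) -> caps B=0 W=0
Move 7: B@(3,3) -> caps B=0 W=0
Move 8: W@(0,3) -> caps B=0 W=0
Move 9: B@(1,3) -> caps B=0 W=0
Move 10: W@(0,2) -> caps B=0 W=0
Move 11: B@(2,2) -> caps B=1 W=0
Move 12: W@(3,1) -> caps B=1 W=0

Answer: .B..
.WBB
..B.
WWBB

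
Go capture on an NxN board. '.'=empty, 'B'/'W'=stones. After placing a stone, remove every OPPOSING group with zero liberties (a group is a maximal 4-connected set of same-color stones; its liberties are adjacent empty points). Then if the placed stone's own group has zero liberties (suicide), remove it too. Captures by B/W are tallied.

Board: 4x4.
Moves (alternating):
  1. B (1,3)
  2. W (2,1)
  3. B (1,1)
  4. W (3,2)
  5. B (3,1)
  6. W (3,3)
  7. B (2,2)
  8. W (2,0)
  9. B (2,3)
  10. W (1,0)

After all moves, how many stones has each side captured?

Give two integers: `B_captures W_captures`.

Answer: 2 0

Derivation:
Move 1: B@(1,3) -> caps B=0 W=0
Move 2: W@(2,1) -> caps B=0 W=0
Move 3: B@(1,1) -> caps B=0 W=0
Move 4: W@(3,2) -> caps B=0 W=0
Move 5: B@(3,1) -> caps B=0 W=0
Move 6: W@(3,3) -> caps B=0 W=0
Move 7: B@(2,2) -> caps B=0 W=0
Move 8: W@(2,0) -> caps B=0 W=0
Move 9: B@(2,3) -> caps B=2 W=0
Move 10: W@(1,0) -> caps B=2 W=0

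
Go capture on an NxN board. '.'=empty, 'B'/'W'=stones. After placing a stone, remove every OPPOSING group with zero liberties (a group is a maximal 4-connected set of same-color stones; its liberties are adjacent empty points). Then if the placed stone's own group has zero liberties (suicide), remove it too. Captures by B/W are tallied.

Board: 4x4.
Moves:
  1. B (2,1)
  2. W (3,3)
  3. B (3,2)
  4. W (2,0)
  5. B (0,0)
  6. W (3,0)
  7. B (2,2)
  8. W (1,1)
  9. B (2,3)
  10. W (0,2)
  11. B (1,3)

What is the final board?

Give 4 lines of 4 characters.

Answer: B.W.
.W.B
WBBB
W.B.

Derivation:
Move 1: B@(2,1) -> caps B=0 W=0
Move 2: W@(3,3) -> caps B=0 W=0
Move 3: B@(3,2) -> caps B=0 W=0
Move 4: W@(2,0) -> caps B=0 W=0
Move 5: B@(0,0) -> caps B=0 W=0
Move 6: W@(3,0) -> caps B=0 W=0
Move 7: B@(2,2) -> caps B=0 W=0
Move 8: W@(1,1) -> caps B=0 W=0
Move 9: B@(2,3) -> caps B=1 W=0
Move 10: W@(0,2) -> caps B=1 W=0
Move 11: B@(1,3) -> caps B=1 W=0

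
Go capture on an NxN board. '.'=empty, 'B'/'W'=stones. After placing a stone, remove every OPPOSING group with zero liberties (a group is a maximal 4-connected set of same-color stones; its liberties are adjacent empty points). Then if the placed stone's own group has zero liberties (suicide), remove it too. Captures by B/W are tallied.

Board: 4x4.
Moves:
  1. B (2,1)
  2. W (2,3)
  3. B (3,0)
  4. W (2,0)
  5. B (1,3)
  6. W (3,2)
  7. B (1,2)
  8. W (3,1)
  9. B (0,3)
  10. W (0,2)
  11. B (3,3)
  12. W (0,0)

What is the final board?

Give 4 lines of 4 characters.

Answer: W.WB
..BB
WB.W
.WW.

Derivation:
Move 1: B@(2,1) -> caps B=0 W=0
Move 2: W@(2,3) -> caps B=0 W=0
Move 3: B@(3,0) -> caps B=0 W=0
Move 4: W@(2,0) -> caps B=0 W=0
Move 5: B@(1,3) -> caps B=0 W=0
Move 6: W@(3,2) -> caps B=0 W=0
Move 7: B@(1,2) -> caps B=0 W=0
Move 8: W@(3,1) -> caps B=0 W=1
Move 9: B@(0,3) -> caps B=0 W=1
Move 10: W@(0,2) -> caps B=0 W=1
Move 11: B@(3,3) -> caps B=0 W=1
Move 12: W@(0,0) -> caps B=0 W=1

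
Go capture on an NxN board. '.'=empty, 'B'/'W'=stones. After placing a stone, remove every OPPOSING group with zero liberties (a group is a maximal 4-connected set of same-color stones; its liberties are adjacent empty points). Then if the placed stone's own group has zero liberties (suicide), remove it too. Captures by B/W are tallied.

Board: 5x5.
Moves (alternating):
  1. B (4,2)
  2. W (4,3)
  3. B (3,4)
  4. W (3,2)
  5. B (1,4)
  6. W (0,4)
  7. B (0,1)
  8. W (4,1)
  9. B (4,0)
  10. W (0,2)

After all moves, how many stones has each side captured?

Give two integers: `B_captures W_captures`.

Move 1: B@(4,2) -> caps B=0 W=0
Move 2: W@(4,3) -> caps B=0 W=0
Move 3: B@(3,4) -> caps B=0 W=0
Move 4: W@(3,2) -> caps B=0 W=0
Move 5: B@(1,4) -> caps B=0 W=0
Move 6: W@(0,4) -> caps B=0 W=0
Move 7: B@(0,1) -> caps B=0 W=0
Move 8: W@(4,1) -> caps B=0 W=1
Move 9: B@(4,0) -> caps B=0 W=1
Move 10: W@(0,2) -> caps B=0 W=1

Answer: 0 1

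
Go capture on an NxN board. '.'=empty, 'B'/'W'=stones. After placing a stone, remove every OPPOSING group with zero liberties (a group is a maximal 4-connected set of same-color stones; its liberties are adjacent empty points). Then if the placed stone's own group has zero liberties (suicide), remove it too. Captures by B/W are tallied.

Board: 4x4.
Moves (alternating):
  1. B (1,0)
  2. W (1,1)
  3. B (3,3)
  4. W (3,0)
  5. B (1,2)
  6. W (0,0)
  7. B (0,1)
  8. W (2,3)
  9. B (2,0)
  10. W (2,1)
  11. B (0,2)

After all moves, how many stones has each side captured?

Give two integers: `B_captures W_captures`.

Answer: 1 0

Derivation:
Move 1: B@(1,0) -> caps B=0 W=0
Move 2: W@(1,1) -> caps B=0 W=0
Move 3: B@(3,3) -> caps B=0 W=0
Move 4: W@(3,0) -> caps B=0 W=0
Move 5: B@(1,2) -> caps B=0 W=0
Move 6: W@(0,0) -> caps B=0 W=0
Move 7: B@(0,1) -> caps B=1 W=0
Move 8: W@(2,3) -> caps B=1 W=0
Move 9: B@(2,0) -> caps B=1 W=0
Move 10: W@(2,1) -> caps B=1 W=0
Move 11: B@(0,2) -> caps B=1 W=0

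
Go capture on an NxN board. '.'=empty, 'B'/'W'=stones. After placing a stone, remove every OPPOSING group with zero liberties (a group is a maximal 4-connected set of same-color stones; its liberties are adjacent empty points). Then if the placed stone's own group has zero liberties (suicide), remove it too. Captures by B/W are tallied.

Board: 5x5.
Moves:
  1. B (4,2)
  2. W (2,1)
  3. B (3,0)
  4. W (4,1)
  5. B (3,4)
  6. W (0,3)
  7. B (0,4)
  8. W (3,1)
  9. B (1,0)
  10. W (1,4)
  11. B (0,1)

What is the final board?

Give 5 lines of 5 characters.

Answer: .B.W.
B...W
.W...
BW..B
.WB..

Derivation:
Move 1: B@(4,2) -> caps B=0 W=0
Move 2: W@(2,1) -> caps B=0 W=0
Move 3: B@(3,0) -> caps B=0 W=0
Move 4: W@(4,1) -> caps B=0 W=0
Move 5: B@(3,4) -> caps B=0 W=0
Move 6: W@(0,3) -> caps B=0 W=0
Move 7: B@(0,4) -> caps B=0 W=0
Move 8: W@(3,1) -> caps B=0 W=0
Move 9: B@(1,0) -> caps B=0 W=0
Move 10: W@(1,4) -> caps B=0 W=1
Move 11: B@(0,1) -> caps B=0 W=1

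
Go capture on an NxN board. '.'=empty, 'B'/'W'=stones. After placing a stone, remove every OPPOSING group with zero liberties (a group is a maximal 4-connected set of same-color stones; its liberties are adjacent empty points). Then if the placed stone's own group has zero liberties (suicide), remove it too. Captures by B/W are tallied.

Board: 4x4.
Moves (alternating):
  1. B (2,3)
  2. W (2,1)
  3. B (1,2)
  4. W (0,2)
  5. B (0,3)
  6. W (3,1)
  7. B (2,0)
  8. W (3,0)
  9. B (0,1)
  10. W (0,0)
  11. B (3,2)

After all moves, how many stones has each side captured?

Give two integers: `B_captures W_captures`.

Move 1: B@(2,3) -> caps B=0 W=0
Move 2: W@(2,1) -> caps B=0 W=0
Move 3: B@(1,2) -> caps B=0 W=0
Move 4: W@(0,2) -> caps B=0 W=0
Move 5: B@(0,3) -> caps B=0 W=0
Move 6: W@(3,1) -> caps B=0 W=0
Move 7: B@(2,0) -> caps B=0 W=0
Move 8: W@(3,0) -> caps B=0 W=0
Move 9: B@(0,1) -> caps B=1 W=0
Move 10: W@(0,0) -> caps B=1 W=0
Move 11: B@(3,2) -> caps B=1 W=0

Answer: 1 0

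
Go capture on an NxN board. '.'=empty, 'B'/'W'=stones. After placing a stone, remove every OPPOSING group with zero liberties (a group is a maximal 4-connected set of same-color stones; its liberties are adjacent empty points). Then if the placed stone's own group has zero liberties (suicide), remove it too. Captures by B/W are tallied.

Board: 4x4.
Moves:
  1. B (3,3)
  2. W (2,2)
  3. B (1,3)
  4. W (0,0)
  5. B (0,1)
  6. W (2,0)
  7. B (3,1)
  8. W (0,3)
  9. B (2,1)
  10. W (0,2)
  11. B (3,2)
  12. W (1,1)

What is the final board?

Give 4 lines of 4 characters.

Answer: W.WW
.W.B
WBW.
.BBB

Derivation:
Move 1: B@(3,3) -> caps B=0 W=0
Move 2: W@(2,2) -> caps B=0 W=0
Move 3: B@(1,3) -> caps B=0 W=0
Move 4: W@(0,0) -> caps B=0 W=0
Move 5: B@(0,1) -> caps B=0 W=0
Move 6: W@(2,0) -> caps B=0 W=0
Move 7: B@(3,1) -> caps B=0 W=0
Move 8: W@(0,3) -> caps B=0 W=0
Move 9: B@(2,1) -> caps B=0 W=0
Move 10: W@(0,2) -> caps B=0 W=0
Move 11: B@(3,2) -> caps B=0 W=0
Move 12: W@(1,1) -> caps B=0 W=1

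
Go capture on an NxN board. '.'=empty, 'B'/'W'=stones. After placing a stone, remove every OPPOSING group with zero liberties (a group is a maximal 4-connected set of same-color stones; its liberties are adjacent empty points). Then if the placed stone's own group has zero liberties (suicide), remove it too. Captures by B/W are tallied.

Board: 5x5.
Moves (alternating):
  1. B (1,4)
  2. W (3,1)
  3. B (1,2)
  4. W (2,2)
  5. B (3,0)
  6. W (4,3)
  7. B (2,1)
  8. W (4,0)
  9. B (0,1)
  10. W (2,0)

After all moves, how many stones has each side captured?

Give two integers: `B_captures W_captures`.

Answer: 0 1

Derivation:
Move 1: B@(1,4) -> caps B=0 W=0
Move 2: W@(3,1) -> caps B=0 W=0
Move 3: B@(1,2) -> caps B=0 W=0
Move 4: W@(2,2) -> caps B=0 W=0
Move 5: B@(3,0) -> caps B=0 W=0
Move 6: W@(4,3) -> caps B=0 W=0
Move 7: B@(2,1) -> caps B=0 W=0
Move 8: W@(4,0) -> caps B=0 W=0
Move 9: B@(0,1) -> caps B=0 W=0
Move 10: W@(2,0) -> caps B=0 W=1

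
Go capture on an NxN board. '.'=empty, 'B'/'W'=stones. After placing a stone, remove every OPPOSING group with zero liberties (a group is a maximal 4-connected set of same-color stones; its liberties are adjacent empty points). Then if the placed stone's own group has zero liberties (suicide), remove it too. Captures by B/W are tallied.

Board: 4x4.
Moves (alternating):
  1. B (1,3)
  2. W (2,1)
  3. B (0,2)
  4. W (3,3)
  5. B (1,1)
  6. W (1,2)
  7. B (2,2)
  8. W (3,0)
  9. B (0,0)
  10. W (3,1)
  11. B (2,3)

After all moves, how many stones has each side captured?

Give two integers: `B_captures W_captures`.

Move 1: B@(1,3) -> caps B=0 W=0
Move 2: W@(2,1) -> caps B=0 W=0
Move 3: B@(0,2) -> caps B=0 W=0
Move 4: W@(3,3) -> caps B=0 W=0
Move 5: B@(1,1) -> caps B=0 W=0
Move 6: W@(1,2) -> caps B=0 W=0
Move 7: B@(2,2) -> caps B=1 W=0
Move 8: W@(3,0) -> caps B=1 W=0
Move 9: B@(0,0) -> caps B=1 W=0
Move 10: W@(3,1) -> caps B=1 W=0
Move 11: B@(2,3) -> caps B=1 W=0

Answer: 1 0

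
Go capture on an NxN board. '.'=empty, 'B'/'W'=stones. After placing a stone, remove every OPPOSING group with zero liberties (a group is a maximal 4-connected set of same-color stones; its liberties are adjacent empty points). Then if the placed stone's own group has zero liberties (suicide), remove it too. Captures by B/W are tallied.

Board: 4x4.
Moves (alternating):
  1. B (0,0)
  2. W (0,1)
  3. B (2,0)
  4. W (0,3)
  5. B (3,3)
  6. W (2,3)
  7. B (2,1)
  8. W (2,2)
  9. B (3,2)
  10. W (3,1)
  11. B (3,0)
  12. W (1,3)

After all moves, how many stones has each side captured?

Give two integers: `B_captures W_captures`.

Answer: 0 2

Derivation:
Move 1: B@(0,0) -> caps B=0 W=0
Move 2: W@(0,1) -> caps B=0 W=0
Move 3: B@(2,0) -> caps B=0 W=0
Move 4: W@(0,3) -> caps B=0 W=0
Move 5: B@(3,3) -> caps B=0 W=0
Move 6: W@(2,3) -> caps B=0 W=0
Move 7: B@(2,1) -> caps B=0 W=0
Move 8: W@(2,2) -> caps B=0 W=0
Move 9: B@(3,2) -> caps B=0 W=0
Move 10: W@(3,1) -> caps B=0 W=2
Move 11: B@(3,0) -> caps B=0 W=2
Move 12: W@(1,3) -> caps B=0 W=2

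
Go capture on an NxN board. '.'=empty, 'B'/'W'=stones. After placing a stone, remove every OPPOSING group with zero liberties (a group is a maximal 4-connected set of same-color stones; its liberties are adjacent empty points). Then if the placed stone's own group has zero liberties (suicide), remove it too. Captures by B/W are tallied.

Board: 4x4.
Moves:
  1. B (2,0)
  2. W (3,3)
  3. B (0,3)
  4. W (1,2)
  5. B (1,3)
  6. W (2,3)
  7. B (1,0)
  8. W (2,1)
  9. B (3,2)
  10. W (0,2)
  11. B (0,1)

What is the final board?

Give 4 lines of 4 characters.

Answer: .BW.
B.W.
BW.W
..BW

Derivation:
Move 1: B@(2,0) -> caps B=0 W=0
Move 2: W@(3,3) -> caps B=0 W=0
Move 3: B@(0,3) -> caps B=0 W=0
Move 4: W@(1,2) -> caps B=0 W=0
Move 5: B@(1,3) -> caps B=0 W=0
Move 6: W@(2,3) -> caps B=0 W=0
Move 7: B@(1,0) -> caps B=0 W=0
Move 8: W@(2,1) -> caps B=0 W=0
Move 9: B@(3,2) -> caps B=0 W=0
Move 10: W@(0,2) -> caps B=0 W=2
Move 11: B@(0,1) -> caps B=0 W=2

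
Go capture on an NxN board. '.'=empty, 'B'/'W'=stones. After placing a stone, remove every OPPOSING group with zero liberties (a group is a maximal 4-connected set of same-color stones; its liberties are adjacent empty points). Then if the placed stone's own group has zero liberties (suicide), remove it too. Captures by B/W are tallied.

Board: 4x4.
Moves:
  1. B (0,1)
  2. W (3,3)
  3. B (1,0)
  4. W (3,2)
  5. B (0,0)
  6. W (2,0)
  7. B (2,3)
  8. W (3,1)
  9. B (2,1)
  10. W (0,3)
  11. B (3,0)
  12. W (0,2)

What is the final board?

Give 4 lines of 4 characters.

Answer: BBWW
B...
.B.B
BWWW

Derivation:
Move 1: B@(0,1) -> caps B=0 W=0
Move 2: W@(3,3) -> caps B=0 W=0
Move 3: B@(1,0) -> caps B=0 W=0
Move 4: W@(3,2) -> caps B=0 W=0
Move 5: B@(0,0) -> caps B=0 W=0
Move 6: W@(2,0) -> caps B=0 W=0
Move 7: B@(2,3) -> caps B=0 W=0
Move 8: W@(3,1) -> caps B=0 W=0
Move 9: B@(2,1) -> caps B=0 W=0
Move 10: W@(0,3) -> caps B=0 W=0
Move 11: B@(3,0) -> caps B=1 W=0
Move 12: W@(0,2) -> caps B=1 W=0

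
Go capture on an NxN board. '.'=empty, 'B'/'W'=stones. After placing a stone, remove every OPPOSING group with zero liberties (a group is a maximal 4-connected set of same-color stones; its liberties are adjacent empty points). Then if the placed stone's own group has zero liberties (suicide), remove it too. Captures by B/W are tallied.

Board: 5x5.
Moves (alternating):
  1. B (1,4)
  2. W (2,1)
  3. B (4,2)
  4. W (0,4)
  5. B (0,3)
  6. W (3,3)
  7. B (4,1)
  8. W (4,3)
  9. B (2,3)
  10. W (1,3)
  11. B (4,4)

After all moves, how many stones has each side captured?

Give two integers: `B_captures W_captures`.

Answer: 1 0

Derivation:
Move 1: B@(1,4) -> caps B=0 W=0
Move 2: W@(2,1) -> caps B=0 W=0
Move 3: B@(4,2) -> caps B=0 W=0
Move 4: W@(0,4) -> caps B=0 W=0
Move 5: B@(0,3) -> caps B=1 W=0
Move 6: W@(3,3) -> caps B=1 W=0
Move 7: B@(4,1) -> caps B=1 W=0
Move 8: W@(4,3) -> caps B=1 W=0
Move 9: B@(2,3) -> caps B=1 W=0
Move 10: W@(1,3) -> caps B=1 W=0
Move 11: B@(4,4) -> caps B=1 W=0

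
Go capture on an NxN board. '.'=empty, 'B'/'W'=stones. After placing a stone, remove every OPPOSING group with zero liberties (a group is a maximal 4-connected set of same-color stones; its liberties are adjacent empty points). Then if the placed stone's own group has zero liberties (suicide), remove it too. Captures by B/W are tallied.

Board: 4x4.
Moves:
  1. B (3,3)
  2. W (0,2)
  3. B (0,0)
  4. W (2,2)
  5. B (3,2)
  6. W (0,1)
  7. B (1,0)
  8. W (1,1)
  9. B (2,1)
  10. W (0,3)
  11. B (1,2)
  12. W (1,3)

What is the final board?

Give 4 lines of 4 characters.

Answer: BWWW
BW.W
.BW.
..BB

Derivation:
Move 1: B@(3,3) -> caps B=0 W=0
Move 2: W@(0,2) -> caps B=0 W=0
Move 3: B@(0,0) -> caps B=0 W=0
Move 4: W@(2,2) -> caps B=0 W=0
Move 5: B@(3,2) -> caps B=0 W=0
Move 6: W@(0,1) -> caps B=0 W=0
Move 7: B@(1,0) -> caps B=0 W=0
Move 8: W@(1,1) -> caps B=0 W=0
Move 9: B@(2,1) -> caps B=0 W=0
Move 10: W@(0,3) -> caps B=0 W=0
Move 11: B@(1,2) -> caps B=0 W=0
Move 12: W@(1,3) -> caps B=0 W=1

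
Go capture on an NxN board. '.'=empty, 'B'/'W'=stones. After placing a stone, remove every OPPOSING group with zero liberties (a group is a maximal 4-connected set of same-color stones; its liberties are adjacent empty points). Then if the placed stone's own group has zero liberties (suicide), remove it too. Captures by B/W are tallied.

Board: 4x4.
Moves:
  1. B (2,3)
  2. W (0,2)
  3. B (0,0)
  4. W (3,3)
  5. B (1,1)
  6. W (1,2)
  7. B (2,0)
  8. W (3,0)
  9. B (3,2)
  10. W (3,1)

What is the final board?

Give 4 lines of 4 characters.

Answer: B.W.
.BW.
B..B
WWB.

Derivation:
Move 1: B@(2,3) -> caps B=0 W=0
Move 2: W@(0,2) -> caps B=0 W=0
Move 3: B@(0,0) -> caps B=0 W=0
Move 4: W@(3,3) -> caps B=0 W=0
Move 5: B@(1,1) -> caps B=0 W=0
Move 6: W@(1,2) -> caps B=0 W=0
Move 7: B@(2,0) -> caps B=0 W=0
Move 8: W@(3,0) -> caps B=0 W=0
Move 9: B@(3,2) -> caps B=1 W=0
Move 10: W@(3,1) -> caps B=1 W=0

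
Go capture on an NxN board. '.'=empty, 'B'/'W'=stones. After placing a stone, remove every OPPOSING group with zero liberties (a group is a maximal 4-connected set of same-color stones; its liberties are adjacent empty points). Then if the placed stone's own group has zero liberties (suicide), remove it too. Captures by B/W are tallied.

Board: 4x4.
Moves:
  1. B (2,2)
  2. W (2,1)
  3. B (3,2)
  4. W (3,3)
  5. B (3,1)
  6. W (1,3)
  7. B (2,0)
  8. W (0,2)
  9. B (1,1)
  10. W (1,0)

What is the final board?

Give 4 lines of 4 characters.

Answer: ..W.
WB.W
B.B.
.BBW

Derivation:
Move 1: B@(2,2) -> caps B=0 W=0
Move 2: W@(2,1) -> caps B=0 W=0
Move 3: B@(3,2) -> caps B=0 W=0
Move 4: W@(3,3) -> caps B=0 W=0
Move 5: B@(3,1) -> caps B=0 W=0
Move 6: W@(1,3) -> caps B=0 W=0
Move 7: B@(2,0) -> caps B=0 W=0
Move 8: W@(0,2) -> caps B=0 W=0
Move 9: B@(1,1) -> caps B=1 W=0
Move 10: W@(1,0) -> caps B=1 W=0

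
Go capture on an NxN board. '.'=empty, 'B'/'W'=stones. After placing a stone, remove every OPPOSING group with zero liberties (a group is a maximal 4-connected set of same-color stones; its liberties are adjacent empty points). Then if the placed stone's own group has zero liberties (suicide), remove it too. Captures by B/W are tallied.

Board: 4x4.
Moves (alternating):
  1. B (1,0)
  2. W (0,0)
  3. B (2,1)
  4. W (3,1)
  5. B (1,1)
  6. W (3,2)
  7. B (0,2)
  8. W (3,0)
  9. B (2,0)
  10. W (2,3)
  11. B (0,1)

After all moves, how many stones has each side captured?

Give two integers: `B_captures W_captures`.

Answer: 1 0

Derivation:
Move 1: B@(1,0) -> caps B=0 W=0
Move 2: W@(0,0) -> caps B=0 W=0
Move 3: B@(2,1) -> caps B=0 W=0
Move 4: W@(3,1) -> caps B=0 W=0
Move 5: B@(1,1) -> caps B=0 W=0
Move 6: W@(3,2) -> caps B=0 W=0
Move 7: B@(0,2) -> caps B=0 W=0
Move 8: W@(3,0) -> caps B=0 W=0
Move 9: B@(2,0) -> caps B=0 W=0
Move 10: W@(2,3) -> caps B=0 W=0
Move 11: B@(0,1) -> caps B=1 W=0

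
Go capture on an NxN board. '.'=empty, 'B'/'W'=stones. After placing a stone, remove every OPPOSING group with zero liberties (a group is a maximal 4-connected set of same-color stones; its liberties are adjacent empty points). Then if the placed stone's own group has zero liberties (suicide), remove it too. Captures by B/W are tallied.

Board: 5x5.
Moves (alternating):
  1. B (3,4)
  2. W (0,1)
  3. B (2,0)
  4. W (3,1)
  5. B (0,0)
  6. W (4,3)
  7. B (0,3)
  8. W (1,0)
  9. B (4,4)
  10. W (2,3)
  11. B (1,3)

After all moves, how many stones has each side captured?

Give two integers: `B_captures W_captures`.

Move 1: B@(3,4) -> caps B=0 W=0
Move 2: W@(0,1) -> caps B=0 W=0
Move 3: B@(2,0) -> caps B=0 W=0
Move 4: W@(3,1) -> caps B=0 W=0
Move 5: B@(0,0) -> caps B=0 W=0
Move 6: W@(4,3) -> caps B=0 W=0
Move 7: B@(0,3) -> caps B=0 W=0
Move 8: W@(1,0) -> caps B=0 W=1
Move 9: B@(4,4) -> caps B=0 W=1
Move 10: W@(2,3) -> caps B=0 W=1
Move 11: B@(1,3) -> caps B=0 W=1

Answer: 0 1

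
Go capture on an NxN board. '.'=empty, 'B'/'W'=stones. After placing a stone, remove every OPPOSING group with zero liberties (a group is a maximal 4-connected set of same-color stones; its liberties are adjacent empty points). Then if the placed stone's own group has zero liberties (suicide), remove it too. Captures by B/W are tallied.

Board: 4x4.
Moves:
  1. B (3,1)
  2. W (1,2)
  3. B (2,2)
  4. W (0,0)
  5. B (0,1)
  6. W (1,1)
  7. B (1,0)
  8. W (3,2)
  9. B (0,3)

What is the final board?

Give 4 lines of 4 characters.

Move 1: B@(3,1) -> caps B=0 W=0
Move 2: W@(1,2) -> caps B=0 W=0
Move 3: B@(2,2) -> caps B=0 W=0
Move 4: W@(0,0) -> caps B=0 W=0
Move 5: B@(0,1) -> caps B=0 W=0
Move 6: W@(1,1) -> caps B=0 W=0
Move 7: B@(1,0) -> caps B=1 W=0
Move 8: W@(3,2) -> caps B=1 W=0
Move 9: B@(0,3) -> caps B=1 W=0

Answer: .B.B
BWW.
..B.
.BW.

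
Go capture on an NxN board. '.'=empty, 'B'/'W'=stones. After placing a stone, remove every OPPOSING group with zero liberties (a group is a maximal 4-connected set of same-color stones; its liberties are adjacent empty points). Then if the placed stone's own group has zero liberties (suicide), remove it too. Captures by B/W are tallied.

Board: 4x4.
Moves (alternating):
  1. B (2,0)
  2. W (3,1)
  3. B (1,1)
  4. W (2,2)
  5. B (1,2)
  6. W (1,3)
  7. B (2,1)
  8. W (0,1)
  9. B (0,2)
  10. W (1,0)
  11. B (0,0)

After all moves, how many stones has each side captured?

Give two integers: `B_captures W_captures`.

Move 1: B@(2,0) -> caps B=0 W=0
Move 2: W@(3,1) -> caps B=0 W=0
Move 3: B@(1,1) -> caps B=0 W=0
Move 4: W@(2,2) -> caps B=0 W=0
Move 5: B@(1,2) -> caps B=0 W=0
Move 6: W@(1,3) -> caps B=0 W=0
Move 7: B@(2,1) -> caps B=0 W=0
Move 8: W@(0,1) -> caps B=0 W=0
Move 9: B@(0,2) -> caps B=0 W=0
Move 10: W@(1,0) -> caps B=0 W=0
Move 11: B@(0,0) -> caps B=2 W=0

Answer: 2 0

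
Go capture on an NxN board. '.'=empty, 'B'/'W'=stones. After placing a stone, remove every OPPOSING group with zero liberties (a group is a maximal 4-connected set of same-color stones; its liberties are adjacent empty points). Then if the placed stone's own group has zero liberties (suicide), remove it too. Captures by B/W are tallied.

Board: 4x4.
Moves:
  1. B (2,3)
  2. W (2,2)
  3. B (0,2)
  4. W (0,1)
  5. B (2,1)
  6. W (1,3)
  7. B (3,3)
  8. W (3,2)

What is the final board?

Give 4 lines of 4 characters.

Move 1: B@(2,3) -> caps B=0 W=0
Move 2: W@(2,2) -> caps B=0 W=0
Move 3: B@(0,2) -> caps B=0 W=0
Move 4: W@(0,1) -> caps B=0 W=0
Move 5: B@(2,1) -> caps B=0 W=0
Move 6: W@(1,3) -> caps B=0 W=0
Move 7: B@(3,3) -> caps B=0 W=0
Move 8: W@(3,2) -> caps B=0 W=2

Answer: .WB.
...W
.BW.
..W.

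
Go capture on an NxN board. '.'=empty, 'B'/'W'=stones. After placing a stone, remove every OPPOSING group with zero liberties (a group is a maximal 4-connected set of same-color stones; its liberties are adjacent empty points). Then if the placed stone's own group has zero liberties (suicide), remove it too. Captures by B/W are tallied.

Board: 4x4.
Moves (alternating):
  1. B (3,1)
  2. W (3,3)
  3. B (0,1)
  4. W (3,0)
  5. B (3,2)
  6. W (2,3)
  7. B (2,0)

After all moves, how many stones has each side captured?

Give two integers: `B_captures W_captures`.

Move 1: B@(3,1) -> caps B=0 W=0
Move 2: W@(3,3) -> caps B=0 W=0
Move 3: B@(0,1) -> caps B=0 W=0
Move 4: W@(3,0) -> caps B=0 W=0
Move 5: B@(3,2) -> caps B=0 W=0
Move 6: W@(2,3) -> caps B=0 W=0
Move 7: B@(2,0) -> caps B=1 W=0

Answer: 1 0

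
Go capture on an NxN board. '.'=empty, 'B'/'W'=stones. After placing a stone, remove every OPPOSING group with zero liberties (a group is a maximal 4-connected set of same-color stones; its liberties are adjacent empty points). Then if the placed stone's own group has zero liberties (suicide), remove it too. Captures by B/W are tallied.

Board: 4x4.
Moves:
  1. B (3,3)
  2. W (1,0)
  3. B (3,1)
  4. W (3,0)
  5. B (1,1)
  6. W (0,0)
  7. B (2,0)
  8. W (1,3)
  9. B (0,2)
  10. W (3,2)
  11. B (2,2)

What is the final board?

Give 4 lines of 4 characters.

Move 1: B@(3,3) -> caps B=0 W=0
Move 2: W@(1,0) -> caps B=0 W=0
Move 3: B@(3,1) -> caps B=0 W=0
Move 4: W@(3,0) -> caps B=0 W=0
Move 5: B@(1,1) -> caps B=0 W=0
Move 6: W@(0,0) -> caps B=0 W=0
Move 7: B@(2,0) -> caps B=1 W=0
Move 8: W@(1,3) -> caps B=1 W=0
Move 9: B@(0,2) -> caps B=1 W=0
Move 10: W@(3,2) -> caps B=1 W=0
Move 11: B@(2,2) -> caps B=2 W=0

Answer: W.B.
WB.W
B.B.
.B.B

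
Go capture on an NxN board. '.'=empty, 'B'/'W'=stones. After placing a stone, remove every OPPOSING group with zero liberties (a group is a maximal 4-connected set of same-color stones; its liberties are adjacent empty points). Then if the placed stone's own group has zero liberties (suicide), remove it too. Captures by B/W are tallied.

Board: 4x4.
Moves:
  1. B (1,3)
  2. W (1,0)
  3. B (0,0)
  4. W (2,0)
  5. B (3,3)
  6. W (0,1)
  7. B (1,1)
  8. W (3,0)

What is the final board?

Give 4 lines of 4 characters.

Move 1: B@(1,3) -> caps B=0 W=0
Move 2: W@(1,0) -> caps B=0 W=0
Move 3: B@(0,0) -> caps B=0 W=0
Move 4: W@(2,0) -> caps B=0 W=0
Move 5: B@(3,3) -> caps B=0 W=0
Move 6: W@(0,1) -> caps B=0 W=1
Move 7: B@(1,1) -> caps B=0 W=1
Move 8: W@(3,0) -> caps B=0 W=1

Answer: .W..
WB.B
W...
W..B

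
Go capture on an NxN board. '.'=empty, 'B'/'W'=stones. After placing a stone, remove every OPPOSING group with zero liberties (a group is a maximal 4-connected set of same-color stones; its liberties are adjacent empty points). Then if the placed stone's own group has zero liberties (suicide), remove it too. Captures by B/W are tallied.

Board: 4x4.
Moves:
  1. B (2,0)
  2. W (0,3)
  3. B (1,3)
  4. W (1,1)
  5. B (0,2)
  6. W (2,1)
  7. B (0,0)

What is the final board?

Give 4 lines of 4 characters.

Answer: B.B.
.W.B
BW..
....

Derivation:
Move 1: B@(2,0) -> caps B=0 W=0
Move 2: W@(0,3) -> caps B=0 W=0
Move 3: B@(1,3) -> caps B=0 W=0
Move 4: W@(1,1) -> caps B=0 W=0
Move 5: B@(0,2) -> caps B=1 W=0
Move 6: W@(2,1) -> caps B=1 W=0
Move 7: B@(0,0) -> caps B=1 W=0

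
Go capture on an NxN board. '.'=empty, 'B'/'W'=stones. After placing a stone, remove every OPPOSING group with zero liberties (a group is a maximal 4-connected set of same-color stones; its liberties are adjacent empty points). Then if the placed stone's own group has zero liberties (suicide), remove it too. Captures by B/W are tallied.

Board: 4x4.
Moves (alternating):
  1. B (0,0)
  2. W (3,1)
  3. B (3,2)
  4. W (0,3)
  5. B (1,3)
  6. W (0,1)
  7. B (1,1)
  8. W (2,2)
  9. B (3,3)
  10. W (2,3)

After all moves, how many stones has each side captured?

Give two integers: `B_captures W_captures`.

Move 1: B@(0,0) -> caps B=0 W=0
Move 2: W@(3,1) -> caps B=0 W=0
Move 3: B@(3,2) -> caps B=0 W=0
Move 4: W@(0,3) -> caps B=0 W=0
Move 5: B@(1,3) -> caps B=0 W=0
Move 6: W@(0,1) -> caps B=0 W=0
Move 7: B@(1,1) -> caps B=0 W=0
Move 8: W@(2,2) -> caps B=0 W=0
Move 9: B@(3,3) -> caps B=0 W=0
Move 10: W@(2,3) -> caps B=0 W=2

Answer: 0 2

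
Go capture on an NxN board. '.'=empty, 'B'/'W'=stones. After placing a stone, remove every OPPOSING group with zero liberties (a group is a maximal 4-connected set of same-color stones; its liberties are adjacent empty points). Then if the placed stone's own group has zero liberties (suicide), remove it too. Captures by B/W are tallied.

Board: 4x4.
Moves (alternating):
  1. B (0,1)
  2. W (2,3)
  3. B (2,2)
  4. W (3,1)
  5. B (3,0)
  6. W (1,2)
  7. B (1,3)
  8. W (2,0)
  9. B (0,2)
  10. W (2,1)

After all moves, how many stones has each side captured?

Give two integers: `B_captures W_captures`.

Move 1: B@(0,1) -> caps B=0 W=0
Move 2: W@(2,3) -> caps B=0 W=0
Move 3: B@(2,2) -> caps B=0 W=0
Move 4: W@(3,1) -> caps B=0 W=0
Move 5: B@(3,0) -> caps B=0 W=0
Move 6: W@(1,2) -> caps B=0 W=0
Move 7: B@(1,3) -> caps B=0 W=0
Move 8: W@(2,0) -> caps B=0 W=1
Move 9: B@(0,2) -> caps B=0 W=1
Move 10: W@(2,1) -> caps B=0 W=1

Answer: 0 1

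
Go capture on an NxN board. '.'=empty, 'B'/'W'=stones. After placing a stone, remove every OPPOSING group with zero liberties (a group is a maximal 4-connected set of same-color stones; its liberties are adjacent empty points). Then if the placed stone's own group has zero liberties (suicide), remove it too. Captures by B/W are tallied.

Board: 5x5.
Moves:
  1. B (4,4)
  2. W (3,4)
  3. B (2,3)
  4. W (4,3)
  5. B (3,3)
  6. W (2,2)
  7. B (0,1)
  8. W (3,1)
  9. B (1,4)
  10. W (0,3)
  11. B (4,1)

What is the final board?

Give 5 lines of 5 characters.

Answer: .B.W.
....B
..WB.
.W.BW
.B.W.

Derivation:
Move 1: B@(4,4) -> caps B=0 W=0
Move 2: W@(3,4) -> caps B=0 W=0
Move 3: B@(2,3) -> caps B=0 W=0
Move 4: W@(4,3) -> caps B=0 W=1
Move 5: B@(3,3) -> caps B=0 W=1
Move 6: W@(2,2) -> caps B=0 W=1
Move 7: B@(0,1) -> caps B=0 W=1
Move 8: W@(3,1) -> caps B=0 W=1
Move 9: B@(1,4) -> caps B=0 W=1
Move 10: W@(0,3) -> caps B=0 W=1
Move 11: B@(4,1) -> caps B=0 W=1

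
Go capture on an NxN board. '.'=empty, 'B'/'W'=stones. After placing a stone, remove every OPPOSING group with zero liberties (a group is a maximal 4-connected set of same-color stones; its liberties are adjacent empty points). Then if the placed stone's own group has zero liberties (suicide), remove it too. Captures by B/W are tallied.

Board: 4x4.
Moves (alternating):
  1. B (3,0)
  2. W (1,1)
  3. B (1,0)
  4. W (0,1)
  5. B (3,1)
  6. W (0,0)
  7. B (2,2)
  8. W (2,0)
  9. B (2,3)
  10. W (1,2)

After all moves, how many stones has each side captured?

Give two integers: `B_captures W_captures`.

Answer: 0 1

Derivation:
Move 1: B@(3,0) -> caps B=0 W=0
Move 2: W@(1,1) -> caps B=0 W=0
Move 3: B@(1,0) -> caps B=0 W=0
Move 4: W@(0,1) -> caps B=0 W=0
Move 5: B@(3,1) -> caps B=0 W=0
Move 6: W@(0,0) -> caps B=0 W=0
Move 7: B@(2,2) -> caps B=0 W=0
Move 8: W@(2,0) -> caps B=0 W=1
Move 9: B@(2,3) -> caps B=0 W=1
Move 10: W@(1,2) -> caps B=0 W=1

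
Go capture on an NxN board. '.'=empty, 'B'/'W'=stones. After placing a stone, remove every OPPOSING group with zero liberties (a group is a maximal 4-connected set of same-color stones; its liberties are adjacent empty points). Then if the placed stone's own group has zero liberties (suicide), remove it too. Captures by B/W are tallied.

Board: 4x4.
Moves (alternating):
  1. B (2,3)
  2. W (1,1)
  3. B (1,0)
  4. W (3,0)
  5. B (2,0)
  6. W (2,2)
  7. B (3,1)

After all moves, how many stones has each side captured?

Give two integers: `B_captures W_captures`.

Answer: 1 0

Derivation:
Move 1: B@(2,3) -> caps B=0 W=0
Move 2: W@(1,1) -> caps B=0 W=0
Move 3: B@(1,0) -> caps B=0 W=0
Move 4: W@(3,0) -> caps B=0 W=0
Move 5: B@(2,0) -> caps B=0 W=0
Move 6: W@(2,2) -> caps B=0 W=0
Move 7: B@(3,1) -> caps B=1 W=0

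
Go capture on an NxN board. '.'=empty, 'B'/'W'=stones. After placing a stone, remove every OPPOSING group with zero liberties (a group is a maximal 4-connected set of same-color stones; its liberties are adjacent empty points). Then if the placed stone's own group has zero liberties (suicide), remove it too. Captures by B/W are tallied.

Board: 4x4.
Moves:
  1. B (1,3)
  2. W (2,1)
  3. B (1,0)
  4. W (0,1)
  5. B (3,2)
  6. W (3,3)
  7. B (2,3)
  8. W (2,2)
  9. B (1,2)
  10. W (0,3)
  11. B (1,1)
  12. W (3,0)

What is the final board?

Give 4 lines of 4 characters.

Answer: .W.W
BBBB
.WWB
W.B.

Derivation:
Move 1: B@(1,3) -> caps B=0 W=0
Move 2: W@(2,1) -> caps B=0 W=0
Move 3: B@(1,0) -> caps B=0 W=0
Move 4: W@(0,1) -> caps B=0 W=0
Move 5: B@(3,2) -> caps B=0 W=0
Move 6: W@(3,3) -> caps B=0 W=0
Move 7: B@(2,3) -> caps B=1 W=0
Move 8: W@(2,2) -> caps B=1 W=0
Move 9: B@(1,2) -> caps B=1 W=0
Move 10: W@(0,3) -> caps B=1 W=0
Move 11: B@(1,1) -> caps B=1 W=0
Move 12: W@(3,0) -> caps B=1 W=0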